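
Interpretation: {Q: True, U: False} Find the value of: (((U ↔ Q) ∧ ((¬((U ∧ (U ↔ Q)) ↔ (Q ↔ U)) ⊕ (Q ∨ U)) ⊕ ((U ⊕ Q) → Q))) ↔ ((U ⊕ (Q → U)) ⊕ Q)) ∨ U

False

U ↔ Q = False ↔ True = False
U ↔ Q = False ↔ True = False
U ∧ (U ↔ Q) = False ∧ False = False
Q ↔ U = True ↔ False = False
(U ∧ (U ↔ Q)) ↔ (Q ↔ U) = False ↔ False = True
¬((U ∧ (U ↔ Q)) ↔ (Q ↔ U)) = ¬True = False
Q ∨ U = True ∨ False = True
¬((U ∧ (U ↔ Q)) ↔ (Q ↔ U)) ⊕ (Q ∨ U) = False ⊕ True = True
U ⊕ Q = False ⊕ True = True
(U ⊕ Q) → Q = True → True = True
(¬((U ∧ (U ↔ Q)) ↔ (Q ↔ U)) ⊕ (Q ∨ U)) ⊕ ((U ⊕ Q) → Q) = True ⊕ True = False
(U ↔ Q) ∧ ((¬((U ∧ (U ↔ Q)) ↔ (Q ↔ U)) ⊕ (Q ∨ U)) ⊕ ((U ⊕ Q) → Q)) = False ∧ False = False
Q → U = True → False = False
U ⊕ (Q → U) = False ⊕ False = False
(U ⊕ (Q → U)) ⊕ Q = False ⊕ True = True
((U ↔ Q) ∧ ((¬((U ∧ (U ↔ Q)) ↔ (Q ↔ U)) ⊕ (Q ∨ U)) ⊕ ((U ⊕ Q) → Q))) ↔ ((U ⊕ (Q → U)) ⊕ Q) = False ↔ True = False
(((U ↔ Q) ∧ ((¬((U ∧ (U ↔ Q)) ↔ (Q ↔ U)) ⊕ (Q ∨ U)) ⊕ ((U ⊕ Q) → Q))) ↔ ((U ⊕ (Q → U)) ⊕ Q)) ∨ U = False ∨ False = False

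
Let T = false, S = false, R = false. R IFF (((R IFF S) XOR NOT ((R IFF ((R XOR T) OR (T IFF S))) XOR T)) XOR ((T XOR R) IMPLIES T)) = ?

R IFF S = false IFF false = true
R XOR T = false XOR false = false
T IFF S = false IFF false = true
(R XOR T) OR (T IFF S) = false OR true = true
R IFF ((R XOR T) OR (T IFF S)) = false IFF true = false
(R IFF ((R XOR T) OR (T IFF S))) XOR T = false XOR false = false
NOT ((R IFF ((R XOR T) OR (T IFF S))) XOR T) = NOT false = true
(R IFF S) XOR NOT ((R IFF ((R XOR T) OR (T IFF S))) XOR T) = true XOR true = false
T XOR R = false XOR false = false
(T XOR R) IMPLIES T = false IMPLIES false = true
((R IFF S) XOR NOT ((R IFF ((R XOR T) OR (T IFF S))) XOR T)) XOR ((T XOR R) IMPLIES T) = false XOR true = true
R IFF (((R IFF S) XOR NOT ((R IFF ((R XOR T) OR (T IFF S))) XOR T)) XOR ((T XOR R) IMPLIES T)) = false IFF true = false

false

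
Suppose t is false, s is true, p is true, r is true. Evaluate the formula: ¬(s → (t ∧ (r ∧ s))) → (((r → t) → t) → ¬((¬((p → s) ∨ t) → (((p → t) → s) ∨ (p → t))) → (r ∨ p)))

False

Substituting t=False, s=True, p=True, r=True:
r ∧ s = True ∧ True = True
t ∧ (r ∧ s) = False ∧ True = False
s → (t ∧ (r ∧ s)) = True → False = False
¬(s → (t ∧ (r ∧ s))) = ¬False = True
r → t = True → False = False
(r → t) → t = False → False = True
p → s = True → True = True
(p → s) ∨ t = True ∨ False = True
¬((p → s) ∨ t) = ¬True = False
p → t = True → False = False
(p → t) → s = False → True = True
p → t = True → False = False
((p → t) → s) ∨ (p → t) = True ∨ False = True
¬((p → s) ∨ t) → (((p → t) → s) ∨ (p → t)) = False → True = True
r ∨ p = True ∨ True = True
(¬((p → s) ∨ t) → (((p → t) → s) ∨ (p → t))) → (r ∨ p) = True → True = True
¬((¬((p → s) ∨ t) → (((p → t) → s) ∨ (p → t))) → (r ∨ p)) = ¬True = False
((r → t) → t) → ¬((¬((p → s) ∨ t) → (((p → t) → s) ∨ (p → t))) → (r ∨ p)) = True → False = False
¬(s → (t ∧ (r ∧ s))) → (((r → t) → t) → ¬((¬((p → s) ∨ t) → (((p → t) → s) ∨ (p → t))) → (r ∨ p))) = True → False = False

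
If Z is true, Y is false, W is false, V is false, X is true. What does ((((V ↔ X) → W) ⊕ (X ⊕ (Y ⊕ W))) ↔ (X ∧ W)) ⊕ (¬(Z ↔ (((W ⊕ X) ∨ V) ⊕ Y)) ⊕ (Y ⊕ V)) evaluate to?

V ↔ X = False ↔ True = False
(V ↔ X) → W = False → False = True
Y ⊕ W = False ⊕ False = False
X ⊕ (Y ⊕ W) = True ⊕ False = True
((V ↔ X) → W) ⊕ (X ⊕ (Y ⊕ W)) = True ⊕ True = False
X ∧ W = True ∧ False = False
(((V ↔ X) → W) ⊕ (X ⊕ (Y ⊕ W))) ↔ (X ∧ W) = False ↔ False = True
W ⊕ X = False ⊕ True = True
(W ⊕ X) ∨ V = True ∨ False = True
((W ⊕ X) ∨ V) ⊕ Y = True ⊕ False = True
Z ↔ (((W ⊕ X) ∨ V) ⊕ Y) = True ↔ True = True
¬(Z ↔ (((W ⊕ X) ∨ V) ⊕ Y)) = ¬True = False
Y ⊕ V = False ⊕ False = False
¬(Z ↔ (((W ⊕ X) ∨ V) ⊕ Y)) ⊕ (Y ⊕ V) = False ⊕ False = False
((((V ↔ X) → W) ⊕ (X ⊕ (Y ⊕ W))) ↔ (X ∧ W)) ⊕ (¬(Z ↔ (((W ⊕ X) ∨ V) ⊕ Y)) ⊕ (Y ⊕ V)) = True ⊕ False = True

True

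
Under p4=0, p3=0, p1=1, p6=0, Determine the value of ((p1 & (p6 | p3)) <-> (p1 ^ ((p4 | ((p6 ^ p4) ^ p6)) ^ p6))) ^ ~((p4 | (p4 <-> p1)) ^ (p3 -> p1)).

0

p6 | p3 = 0 | 0 = 0
p1 & (p6 | p3) = 1 & 0 = 0
p6 ^ p4 = 0 ^ 0 = 0
(p6 ^ p4) ^ p6 = 0 ^ 0 = 0
p4 | ((p6 ^ p4) ^ p6) = 0 | 0 = 0
(p4 | ((p6 ^ p4) ^ p6)) ^ p6 = 0 ^ 0 = 0
p1 ^ ((p4 | ((p6 ^ p4) ^ p6)) ^ p6) = 1 ^ 0 = 1
(p1 & (p6 | p3)) <-> (p1 ^ ((p4 | ((p6 ^ p4) ^ p6)) ^ p6)) = 0 <-> 1 = 0
p4 <-> p1 = 0 <-> 1 = 0
p4 | (p4 <-> p1) = 0 | 0 = 0
p3 -> p1 = 0 -> 1 = 1
(p4 | (p4 <-> p1)) ^ (p3 -> p1) = 0 ^ 1 = 1
~((p4 | (p4 <-> p1)) ^ (p3 -> p1)) = ~1 = 0
((p1 & (p6 | p3)) <-> (p1 ^ ((p4 | ((p6 ^ p4) ^ p6)) ^ p6))) ^ ~((p4 | (p4 <-> p1)) ^ (p3 -> p1)) = 0 ^ 0 = 0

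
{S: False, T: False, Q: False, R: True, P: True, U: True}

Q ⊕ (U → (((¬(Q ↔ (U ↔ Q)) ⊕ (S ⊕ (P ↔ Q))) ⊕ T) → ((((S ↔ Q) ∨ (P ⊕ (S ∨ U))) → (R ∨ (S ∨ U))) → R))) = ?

True

U ↔ Q = True ↔ False = False
Q ↔ (U ↔ Q) = False ↔ False = True
¬(Q ↔ (U ↔ Q)) = ¬True = False
P ↔ Q = True ↔ False = False
S ⊕ (P ↔ Q) = False ⊕ False = False
¬(Q ↔ (U ↔ Q)) ⊕ (S ⊕ (P ↔ Q)) = False ⊕ False = False
(¬(Q ↔ (U ↔ Q)) ⊕ (S ⊕ (P ↔ Q))) ⊕ T = False ⊕ False = False
S ↔ Q = False ↔ False = True
S ∨ U = False ∨ True = True
P ⊕ (S ∨ U) = True ⊕ True = False
(S ↔ Q) ∨ (P ⊕ (S ∨ U)) = True ∨ False = True
S ∨ U = False ∨ True = True
R ∨ (S ∨ U) = True ∨ True = True
((S ↔ Q) ∨ (P ⊕ (S ∨ U))) → (R ∨ (S ∨ U)) = True → True = True
(((S ↔ Q) ∨ (P ⊕ (S ∨ U))) → (R ∨ (S ∨ U))) → R = True → True = True
((¬(Q ↔ (U ↔ Q)) ⊕ (S ⊕ (P ↔ Q))) ⊕ T) → ((((S ↔ Q) ∨ (P ⊕ (S ∨ U))) → (R ∨ (S ∨ U))) → R) = False → True = True
U → (((¬(Q ↔ (U ↔ Q)) ⊕ (S ⊕ (P ↔ Q))) ⊕ T) → ((((S ↔ Q) ∨ (P ⊕ (S ∨ U))) → (R ∨ (S ∨ U))) → R)) = True → True = True
Q ⊕ (U → (((¬(Q ↔ (U ↔ Q)) ⊕ (S ⊕ (P ↔ Q))) ⊕ T) → ((((S ↔ Q) ∨ (P ⊕ (S ∨ U))) → (R ∨ (S ∨ U))) → R))) = False ⊕ True = True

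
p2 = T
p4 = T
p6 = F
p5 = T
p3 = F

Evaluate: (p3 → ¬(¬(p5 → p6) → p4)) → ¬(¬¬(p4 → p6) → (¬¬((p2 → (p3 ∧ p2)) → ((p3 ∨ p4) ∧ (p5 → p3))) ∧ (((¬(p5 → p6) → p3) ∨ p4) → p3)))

p5 → p6 = T → F = F
¬(p5 → p6) = ¬F = T
¬(p5 → p6) → p4 = T → T = T
¬(¬(p5 → p6) → p4) = ¬T = F
p3 → ¬(¬(p5 → p6) → p4) = F → F = T
p4 → p6 = T → F = F
¬(p4 → p6) = ¬F = T
¬¬(p4 → p6) = ¬T = F
p3 ∧ p2 = F ∧ T = F
p2 → (p3 ∧ p2) = T → F = F
p3 ∨ p4 = F ∨ T = T
p5 → p3 = T → F = F
(p3 ∨ p4) ∧ (p5 → p3) = T ∧ F = F
(p2 → (p3 ∧ p2)) → ((p3 ∨ p4) ∧ (p5 → p3)) = F → F = T
¬((p2 → (p3 ∧ p2)) → ((p3 ∨ p4) ∧ (p5 → p3))) = ¬T = F
¬¬((p2 → (p3 ∧ p2)) → ((p3 ∨ p4) ∧ (p5 → p3))) = ¬F = T
p5 → p6 = T → F = F
¬(p5 → p6) = ¬F = T
¬(p5 → p6) → p3 = T → F = F
(¬(p5 → p6) → p3) ∨ p4 = F ∨ T = T
((¬(p5 → p6) → p3) ∨ p4) → p3 = T → F = F
¬¬((p2 → (p3 ∧ p2)) → ((p3 ∨ p4) ∧ (p5 → p3))) ∧ (((¬(p5 → p6) → p3) ∨ p4) → p3) = T ∧ F = F
¬¬(p4 → p6) → (¬¬((p2 → (p3 ∧ p2)) → ((p3 ∨ p4) ∧ (p5 → p3))) ∧ (((¬(p5 → p6) → p3) ∨ p4) → p3)) = F → F = T
¬(¬¬(p4 → p6) → (¬¬((p2 → (p3 ∧ p2)) → ((p3 ∨ p4) ∧ (p5 → p3))) ∧ (((¬(p5 → p6) → p3) ∨ p4) → p3))) = ¬T = F
(p3 → ¬(¬(p5 → p6) → p4)) → ¬(¬¬(p4 → p6) → (¬¬((p2 → (p3 ∧ p2)) → ((p3 ∨ p4) ∧ (p5 → p3))) ∧ (((¬(p5 → p6) → p3) ∨ p4) → p3))) = T → F = F

F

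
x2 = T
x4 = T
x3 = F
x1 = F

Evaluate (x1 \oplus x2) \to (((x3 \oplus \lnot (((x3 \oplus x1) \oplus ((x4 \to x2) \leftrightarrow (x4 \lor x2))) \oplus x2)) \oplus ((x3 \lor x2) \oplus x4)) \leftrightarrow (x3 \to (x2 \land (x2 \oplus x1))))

Substituting x2=T, x4=T, x3=F, x1=F:
x1 \oplus x2 = F \oplus T = T
x3 \oplus x1 = F \oplus F = F
x4 \to x2 = T \to T = T
x4 \lor x2 = T \lor T = T
(x4 \to x2) \leftrightarrow (x4 \lor x2) = T \leftrightarrow T = T
(x3 \oplus x1) \oplus ((x4 \to x2) \leftrightarrow (x4 \lor x2)) = F \oplus T = T
((x3 \oplus x1) \oplus ((x4 \to x2) \leftrightarrow (x4 \lor x2))) \oplus x2 = T \oplus T = F
\lnot (((x3 \oplus x1) \oplus ((x4 \to x2) \leftrightarrow (x4 \lor x2))) \oplus x2) = \lnot F = T
x3 \oplus \lnot (((x3 \oplus x1) \oplus ((x4 \to x2) \leftrightarrow (x4 \lor x2))) \oplus x2) = F \oplus T = T
x3 \lor x2 = F \lor T = T
(x3 \lor x2) \oplus x4 = T \oplus T = F
(x3 \oplus \lnot (((x3 \oplus x1) \oplus ((x4 \to x2) \leftrightarrow (x4 \lor x2))) \oplus x2)) \oplus ((x3 \lor x2) \oplus x4) = T \oplus F = T
x2 \oplus x1 = T \oplus F = T
x2 \land (x2 \oplus x1) = T \land T = T
x3 \to (x2 \land (x2 \oplus x1)) = F \to T = T
((x3 \oplus \lnot (((x3 \oplus x1) \oplus ((x4 \to x2) \leftrightarrow (x4 \lor x2))) \oplus x2)) \oplus ((x3 \lor x2) \oplus x4)) \leftrightarrow (x3 \to (x2 \land (x2 \oplus x1))) = T \leftrightarrow T = T
(x1 \oplus x2) \to (((x3 \oplus \lnot (((x3 \oplus x1) \oplus ((x4 \to x2) \leftrightarrow (x4 \lor x2))) \oplus x2)) \oplus ((x3 \lor x2) \oplus x4)) \leftrightarrow (x3 \to (x2 \land (x2 \oplus x1)))) = T \to T = T

T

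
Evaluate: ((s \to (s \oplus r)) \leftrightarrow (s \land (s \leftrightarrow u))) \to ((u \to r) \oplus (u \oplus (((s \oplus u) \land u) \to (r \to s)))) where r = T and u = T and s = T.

Substituting r=T, u=T, s=T:
s \oplus r = T \oplus T = F
s \to (s \oplus r) = T \to F = F
s \leftrightarrow u = T \leftrightarrow T = T
s \land (s \leftrightarrow u) = T \land T = T
(s \to (s \oplus r)) \leftrightarrow (s \land (s \leftrightarrow u)) = F \leftrightarrow T = F
u \to r = T \to T = T
s \oplus u = T \oplus T = F
(s \oplus u) \land u = F \land T = F
r \to s = T \to T = T
((s \oplus u) \land u) \to (r \to s) = F \to T = T
u \oplus (((s \oplus u) \land u) \to (r \to s)) = T \oplus T = F
(u \to r) \oplus (u \oplus (((s \oplus u) \land u) \to (r \to s))) = T \oplus F = T
((s \to (s \oplus r)) \leftrightarrow (s \land (s \leftrightarrow u))) \to ((u \to r) \oplus (u \oplus (((s \oplus u) \land u) \to (r \to s)))) = F \to T = T

T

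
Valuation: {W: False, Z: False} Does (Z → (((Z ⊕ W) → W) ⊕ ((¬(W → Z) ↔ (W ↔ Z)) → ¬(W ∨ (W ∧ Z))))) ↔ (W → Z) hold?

Z ⊕ W = False ⊕ False = False
(Z ⊕ W) → W = False → False = True
W → Z = False → False = True
¬(W → Z) = ¬True = False
W ↔ Z = False ↔ False = True
¬(W → Z) ↔ (W ↔ Z) = False ↔ True = False
W ∧ Z = False ∧ False = False
W ∨ (W ∧ Z) = False ∨ False = False
¬(W ∨ (W ∧ Z)) = ¬False = True
(¬(W → Z) ↔ (W ↔ Z)) → ¬(W ∨ (W ∧ Z)) = False → True = True
((Z ⊕ W) → W) ⊕ ((¬(W → Z) ↔ (W ↔ Z)) → ¬(W ∨ (W ∧ Z))) = True ⊕ True = False
Z → (((Z ⊕ W) → W) ⊕ ((¬(W → Z) ↔ (W ↔ Z)) → ¬(W ∨ (W ∧ Z)))) = False → False = True
W → Z = False → False = True
(Z → (((Z ⊕ W) → W) ⊕ ((¬(W → Z) ↔ (W ↔ Z)) → ¬(W ∨ (W ∧ Z))))) ↔ (W → Z) = True ↔ True = True

True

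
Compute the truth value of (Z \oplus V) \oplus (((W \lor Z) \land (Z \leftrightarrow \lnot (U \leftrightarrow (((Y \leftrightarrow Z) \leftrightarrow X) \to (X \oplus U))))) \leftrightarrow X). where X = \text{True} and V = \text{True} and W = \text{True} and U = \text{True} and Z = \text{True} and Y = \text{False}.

\text{False}

Z \oplus V = \text{True} \oplus \text{True} = \text{False}
W \lor Z = \text{True} \lor \text{True} = \text{True}
Y \leftrightarrow Z = \text{False} \leftrightarrow \text{True} = \text{False}
(Y \leftrightarrow Z) \leftrightarrow X = \text{False} \leftrightarrow \text{True} = \text{False}
X \oplus U = \text{True} \oplus \text{True} = \text{False}
((Y \leftrightarrow Z) \leftrightarrow X) \to (X \oplus U) = \text{False} \to \text{False} = \text{True}
U \leftrightarrow (((Y \leftrightarrow Z) \leftrightarrow X) \to (X \oplus U)) = \text{True} \leftrightarrow \text{True} = \text{True}
\lnot (U \leftrightarrow (((Y \leftrightarrow Z) \leftrightarrow X) \to (X \oplus U))) = \lnot \text{True} = \text{False}
Z \leftrightarrow \lnot (U \leftrightarrow (((Y \leftrightarrow Z) \leftrightarrow X) \to (X \oplus U))) = \text{True} \leftrightarrow \text{False} = \text{False}
(W \lor Z) \land (Z \leftrightarrow \lnot (U \leftrightarrow (((Y \leftrightarrow Z) \leftrightarrow X) \to (X \oplus U)))) = \text{True} \land \text{False} = \text{False}
((W \lor Z) \land (Z \leftrightarrow \lnot (U \leftrightarrow (((Y \leftrightarrow Z) \leftrightarrow X) \to (X \oplus U))))) \leftrightarrow X = \text{False} \leftrightarrow \text{True} = \text{False}
(Z \oplus V) \oplus (((W \lor Z) \land (Z \leftrightarrow \lnot (U \leftrightarrow (((Y \leftrightarrow Z) \leftrightarrow X) \to (X \oplus U))))) \leftrightarrow X) = \text{False} \oplus \text{False} = \text{False}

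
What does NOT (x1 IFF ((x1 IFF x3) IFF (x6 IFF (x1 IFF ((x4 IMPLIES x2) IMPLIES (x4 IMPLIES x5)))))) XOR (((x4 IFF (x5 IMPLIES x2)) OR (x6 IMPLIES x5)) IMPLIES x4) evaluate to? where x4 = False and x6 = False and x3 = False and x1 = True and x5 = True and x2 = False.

x1 IFF x3 = True IFF False = False
x4 IMPLIES x2 = False IMPLIES False = True
x4 IMPLIES x5 = False IMPLIES True = True
(x4 IMPLIES x2) IMPLIES (x4 IMPLIES x5) = True IMPLIES True = True
x1 IFF ((x4 IMPLIES x2) IMPLIES (x4 IMPLIES x5)) = True IFF True = True
x6 IFF (x1 IFF ((x4 IMPLIES x2) IMPLIES (x4 IMPLIES x5))) = False IFF True = False
(x1 IFF x3) IFF (x6 IFF (x1 IFF ((x4 IMPLIES x2) IMPLIES (x4 IMPLIES x5)))) = False IFF False = True
x1 IFF ((x1 IFF x3) IFF (x6 IFF (x1 IFF ((x4 IMPLIES x2) IMPLIES (x4 IMPLIES x5))))) = True IFF True = True
NOT (x1 IFF ((x1 IFF x3) IFF (x6 IFF (x1 IFF ((x4 IMPLIES x2) IMPLIES (x4 IMPLIES x5)))))) = NOT True = False
x5 IMPLIES x2 = True IMPLIES False = False
x4 IFF (x5 IMPLIES x2) = False IFF False = True
x6 IMPLIES x5 = False IMPLIES True = True
(x4 IFF (x5 IMPLIES x2)) OR (x6 IMPLIES x5) = True OR True = True
((x4 IFF (x5 IMPLIES x2)) OR (x6 IMPLIES x5)) IMPLIES x4 = True IMPLIES False = False
NOT (x1 IFF ((x1 IFF x3) IFF (x6 IFF (x1 IFF ((x4 IMPLIES x2) IMPLIES (x4 IMPLIES x5)))))) XOR (((x4 IFF (x5 IMPLIES x2)) OR (x6 IMPLIES x5)) IMPLIES x4) = False XOR False = False

False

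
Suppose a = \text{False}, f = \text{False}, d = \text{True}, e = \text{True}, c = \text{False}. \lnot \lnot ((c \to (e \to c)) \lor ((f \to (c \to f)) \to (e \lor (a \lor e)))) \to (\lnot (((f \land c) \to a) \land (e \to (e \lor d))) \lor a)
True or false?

\text{False}

Substituting a=\text{False}, f=\text{False}, d=\text{True}, e=\text{True}, c=\text{False}:
e \to c = \text{True} \to \text{False} = \text{False}
c \to (e \to c) = \text{False} \to \text{False} = \text{True}
c \to f = \text{False} \to \text{False} = \text{True}
f \to (c \to f) = \text{False} \to \text{True} = \text{True}
a \lor e = \text{False} \lor \text{True} = \text{True}
e \lor (a \lor e) = \text{True} \lor \text{True} = \text{True}
(f \to (c \to f)) \to (e \lor (a \lor e)) = \text{True} \to \text{True} = \text{True}
(c \to (e \to c)) \lor ((f \to (c \to f)) \to (e \lor (a \lor e))) = \text{True} \lor \text{True} = \text{True}
\lnot ((c \to (e \to c)) \lor ((f \to (c \to f)) \to (e \lor (a \lor e)))) = \lnot \text{True} = \text{False}
\lnot \lnot ((c \to (e \to c)) \lor ((f \to (c \to f)) \to (e \lor (a \lor e)))) = \lnot \text{False} = \text{True}
f \land c = \text{False} \land \text{False} = \text{False}
(f \land c) \to a = \text{False} \to \text{False} = \text{True}
e \lor d = \text{True} \lor \text{True} = \text{True}
e \to (e \lor d) = \text{True} \to \text{True} = \text{True}
((f \land c) \to a) \land (e \to (e \lor d)) = \text{True} \land \text{True} = \text{True}
\lnot (((f \land c) \to a) \land (e \to (e \lor d))) = \lnot \text{True} = \text{False}
\lnot (((f \land c) \to a) \land (e \to (e \lor d))) \lor a = \text{False} \lor \text{False} = \text{False}
\lnot \lnot ((c \to (e \to c)) \lor ((f \to (c \to f)) \to (e \lor (a \lor e)))) \to (\lnot (((f \land c) \to a) \land (e \to (e \lor d))) \lor a) = \text{True} \to \text{False} = \text{False}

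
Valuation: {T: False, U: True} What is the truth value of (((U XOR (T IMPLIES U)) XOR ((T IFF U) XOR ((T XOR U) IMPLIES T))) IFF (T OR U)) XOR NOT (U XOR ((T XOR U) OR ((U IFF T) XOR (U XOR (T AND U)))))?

True

T IMPLIES U = False IMPLIES True = True
U XOR (T IMPLIES U) = True XOR True = False
T IFF U = False IFF True = False
T XOR U = False XOR True = True
(T XOR U) IMPLIES T = True IMPLIES False = False
(T IFF U) XOR ((T XOR U) IMPLIES T) = False XOR False = False
(U XOR (T IMPLIES U)) XOR ((T IFF U) XOR ((T XOR U) IMPLIES T)) = False XOR False = False
T OR U = False OR True = True
((U XOR (T IMPLIES U)) XOR ((T IFF U) XOR ((T XOR U) IMPLIES T))) IFF (T OR U) = False IFF True = False
T XOR U = False XOR True = True
U IFF T = True IFF False = False
T AND U = False AND True = False
U XOR (T AND U) = True XOR False = True
(U IFF T) XOR (U XOR (T AND U)) = False XOR True = True
(T XOR U) OR ((U IFF T) XOR (U XOR (T AND U))) = True OR True = True
U XOR ((T XOR U) OR ((U IFF T) XOR (U XOR (T AND U)))) = True XOR True = False
NOT (U XOR ((T XOR U) OR ((U IFF T) XOR (U XOR (T AND U))))) = NOT False = True
(((U XOR (T IMPLIES U)) XOR ((T IFF U) XOR ((T XOR U) IMPLIES T))) IFF (T OR U)) XOR NOT (U XOR ((T XOR U) OR ((U IFF T) XOR (U XOR (T AND U))))) = False XOR True = True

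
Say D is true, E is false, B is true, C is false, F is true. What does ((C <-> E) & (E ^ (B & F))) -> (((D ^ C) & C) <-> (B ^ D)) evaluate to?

True

C <-> E = False <-> False = True
B & F = True & True = True
E ^ (B & F) = False ^ True = True
(C <-> E) & (E ^ (B & F)) = True & True = True
D ^ C = True ^ False = True
(D ^ C) & C = True & False = False
B ^ D = True ^ True = False
((D ^ C) & C) <-> (B ^ D) = False <-> False = True
((C <-> E) & (E ^ (B & F))) -> (((D ^ C) & C) <-> (B ^ D)) = True -> True = True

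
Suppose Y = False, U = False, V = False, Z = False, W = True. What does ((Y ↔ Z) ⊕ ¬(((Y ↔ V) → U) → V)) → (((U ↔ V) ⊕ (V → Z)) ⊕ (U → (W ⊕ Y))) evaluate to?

Y ↔ Z = False ↔ False = True
Y ↔ V = False ↔ False = True
(Y ↔ V) → U = True → False = False
((Y ↔ V) → U) → V = False → False = True
¬(((Y ↔ V) → U) → V) = ¬True = False
(Y ↔ Z) ⊕ ¬(((Y ↔ V) → U) → V) = True ⊕ False = True
U ↔ V = False ↔ False = True
V → Z = False → False = True
(U ↔ V) ⊕ (V → Z) = True ⊕ True = False
W ⊕ Y = True ⊕ False = True
U → (W ⊕ Y) = False → True = True
((U ↔ V) ⊕ (V → Z)) ⊕ (U → (W ⊕ Y)) = False ⊕ True = True
((Y ↔ Z) ⊕ ¬(((Y ↔ V) → U) → V)) → (((U ↔ V) ⊕ (V → Z)) ⊕ (U → (W ⊕ Y))) = True → True = True

True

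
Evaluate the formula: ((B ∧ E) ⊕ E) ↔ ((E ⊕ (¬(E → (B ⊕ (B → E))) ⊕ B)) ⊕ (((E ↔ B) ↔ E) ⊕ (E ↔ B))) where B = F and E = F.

B ∧ E = F ∧ F = F
(B ∧ E) ⊕ E = F ⊕ F = F
B → E = F → F = T
B ⊕ (B → E) = F ⊕ T = T
E → (B ⊕ (B → E)) = F → T = T
¬(E → (B ⊕ (B → E))) = ¬T = F
¬(E → (B ⊕ (B → E))) ⊕ B = F ⊕ F = F
E ⊕ (¬(E → (B ⊕ (B → E))) ⊕ B) = F ⊕ F = F
E ↔ B = F ↔ F = T
(E ↔ B) ↔ E = T ↔ F = F
E ↔ B = F ↔ F = T
((E ↔ B) ↔ E) ⊕ (E ↔ B) = F ⊕ T = T
(E ⊕ (¬(E → (B ⊕ (B → E))) ⊕ B)) ⊕ (((E ↔ B) ↔ E) ⊕ (E ↔ B)) = F ⊕ T = T
((B ∧ E) ⊕ E) ↔ ((E ⊕ (¬(E → (B ⊕ (B → E))) ⊕ B)) ⊕ (((E ↔ B) ↔ E) ⊕ (E ↔ B))) = F ↔ T = F

F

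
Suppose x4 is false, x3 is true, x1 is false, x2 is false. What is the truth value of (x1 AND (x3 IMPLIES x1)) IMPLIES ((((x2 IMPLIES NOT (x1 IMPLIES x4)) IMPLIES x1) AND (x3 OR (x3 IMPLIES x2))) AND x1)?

True

Substituting x4=False, x3=True, x1=False, x2=False:
x3 IMPLIES x1 = True IMPLIES False = False
x1 AND (x3 IMPLIES x1) = False AND False = False
x1 IMPLIES x4 = False IMPLIES False = True
NOT (x1 IMPLIES x4) = NOT True = False
x2 IMPLIES NOT (x1 IMPLIES x4) = False IMPLIES False = True
(x2 IMPLIES NOT (x1 IMPLIES x4)) IMPLIES x1 = True IMPLIES False = False
x3 IMPLIES x2 = True IMPLIES False = False
x3 OR (x3 IMPLIES x2) = True OR False = True
((x2 IMPLIES NOT (x1 IMPLIES x4)) IMPLIES x1) AND (x3 OR (x3 IMPLIES x2)) = False AND True = False
(((x2 IMPLIES NOT (x1 IMPLIES x4)) IMPLIES x1) AND (x3 OR (x3 IMPLIES x2))) AND x1 = False AND False = False
(x1 AND (x3 IMPLIES x1)) IMPLIES ((((x2 IMPLIES NOT (x1 IMPLIES x4)) IMPLIES x1) AND (x3 OR (x3 IMPLIES x2))) AND x1) = False IMPLIES False = True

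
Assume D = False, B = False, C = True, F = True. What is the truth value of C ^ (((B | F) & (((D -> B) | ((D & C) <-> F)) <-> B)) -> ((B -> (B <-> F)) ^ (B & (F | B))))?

B | F = False | True = True
D -> B = False -> False = True
D & C = False & True = False
(D & C) <-> F = False <-> True = False
(D -> B) | ((D & C) <-> F) = True | False = True
((D -> B) | ((D & C) <-> F)) <-> B = True <-> False = False
(B | F) & (((D -> B) | ((D & C) <-> F)) <-> B) = True & False = False
B <-> F = False <-> True = False
B -> (B <-> F) = False -> False = True
F | B = True | False = True
B & (F | B) = False & True = False
(B -> (B <-> F)) ^ (B & (F | B)) = True ^ False = True
((B | F) & (((D -> B) | ((D & C) <-> F)) <-> B)) -> ((B -> (B <-> F)) ^ (B & (F | B))) = False -> True = True
C ^ (((B | F) & (((D -> B) | ((D & C) <-> F)) <-> B)) -> ((B -> (B <-> F)) ^ (B & (F | B)))) = True ^ True = False

False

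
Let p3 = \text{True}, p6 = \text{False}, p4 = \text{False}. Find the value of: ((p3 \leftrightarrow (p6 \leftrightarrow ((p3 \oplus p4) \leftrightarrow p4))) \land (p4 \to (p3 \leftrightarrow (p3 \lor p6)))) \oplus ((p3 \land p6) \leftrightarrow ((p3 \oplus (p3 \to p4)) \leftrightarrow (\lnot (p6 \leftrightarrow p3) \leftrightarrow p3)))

\text{True}

p3 \oplus p4 = \text{True} \oplus \text{False} = \text{True}
(p3 \oplus p4) \leftrightarrow p4 = \text{True} \leftrightarrow \text{False} = \text{False}
p6 \leftrightarrow ((p3 \oplus p4) \leftrightarrow p4) = \text{False} \leftrightarrow \text{False} = \text{True}
p3 \leftrightarrow (p6 \leftrightarrow ((p3 \oplus p4) \leftrightarrow p4)) = \text{True} \leftrightarrow \text{True} = \text{True}
p3 \lor p6 = \text{True} \lor \text{False} = \text{True}
p3 \leftrightarrow (p3 \lor p6) = \text{True} \leftrightarrow \text{True} = \text{True}
p4 \to (p3 \leftrightarrow (p3 \lor p6)) = \text{False} \to \text{True} = \text{True}
(p3 \leftrightarrow (p6 \leftrightarrow ((p3 \oplus p4) \leftrightarrow p4))) \land (p4 \to (p3 \leftrightarrow (p3 \lor p6))) = \text{True} \land \text{True} = \text{True}
p3 \land p6 = \text{True} \land \text{False} = \text{False}
p3 \to p4 = \text{True} \to \text{False} = \text{False}
p3 \oplus (p3 \to p4) = \text{True} \oplus \text{False} = \text{True}
p6 \leftrightarrow p3 = \text{False} \leftrightarrow \text{True} = \text{False}
\lnot (p6 \leftrightarrow p3) = \lnot \text{False} = \text{True}
\lnot (p6 \leftrightarrow p3) \leftrightarrow p3 = \text{True} \leftrightarrow \text{True} = \text{True}
(p3 \oplus (p3 \to p4)) \leftrightarrow (\lnot (p6 \leftrightarrow p3) \leftrightarrow p3) = \text{True} \leftrightarrow \text{True} = \text{True}
(p3 \land p6) \leftrightarrow ((p3 \oplus (p3 \to p4)) \leftrightarrow (\lnot (p6 \leftrightarrow p3) \leftrightarrow p3)) = \text{False} \leftrightarrow \text{True} = \text{False}
((p3 \leftrightarrow (p6 \leftrightarrow ((p3 \oplus p4) \leftrightarrow p4))) \land (p4 \to (p3 \leftrightarrow (p3 \lor p6)))) \oplus ((p3 \land p6) \leftrightarrow ((p3 \oplus (p3 \to p4)) \leftrightarrow (\lnot (p6 \leftrightarrow p3) \leftrightarrow p3))) = \text{True} \oplus \text{False} = \text{True}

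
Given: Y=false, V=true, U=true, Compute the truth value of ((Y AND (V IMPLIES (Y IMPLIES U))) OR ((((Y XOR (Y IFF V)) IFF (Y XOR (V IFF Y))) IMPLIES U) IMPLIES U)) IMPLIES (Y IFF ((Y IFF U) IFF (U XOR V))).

false

Y IMPLIES U = false IMPLIES true = true
V IMPLIES (Y IMPLIES U) = true IMPLIES true = true
Y AND (V IMPLIES (Y IMPLIES U)) = false AND true = false
Y IFF V = false IFF true = false
Y XOR (Y IFF V) = false XOR false = false
V IFF Y = true IFF false = false
Y XOR (V IFF Y) = false XOR false = false
(Y XOR (Y IFF V)) IFF (Y XOR (V IFF Y)) = false IFF false = true
((Y XOR (Y IFF V)) IFF (Y XOR (V IFF Y))) IMPLIES U = true IMPLIES true = true
(((Y XOR (Y IFF V)) IFF (Y XOR (V IFF Y))) IMPLIES U) IMPLIES U = true IMPLIES true = true
(Y AND (V IMPLIES (Y IMPLIES U))) OR ((((Y XOR (Y IFF V)) IFF (Y XOR (V IFF Y))) IMPLIES U) IMPLIES U) = false OR true = true
Y IFF U = false IFF true = false
U XOR V = true XOR true = false
(Y IFF U) IFF (U XOR V) = false IFF false = true
Y IFF ((Y IFF U) IFF (U XOR V)) = false IFF true = false
((Y AND (V IMPLIES (Y IMPLIES U))) OR ((((Y XOR (Y IFF V)) IFF (Y XOR (V IFF Y))) IMPLIES U) IMPLIES U)) IMPLIES (Y IFF ((Y IFF U) IFF (U XOR V))) = true IMPLIES false = false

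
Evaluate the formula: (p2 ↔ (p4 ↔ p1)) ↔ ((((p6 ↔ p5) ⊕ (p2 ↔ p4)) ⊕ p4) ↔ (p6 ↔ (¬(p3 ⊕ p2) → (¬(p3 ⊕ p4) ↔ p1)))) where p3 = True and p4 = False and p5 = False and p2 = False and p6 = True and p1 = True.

p4 ↔ p1 = False ↔ True = False
p2 ↔ (p4 ↔ p1) = False ↔ False = True
p6 ↔ p5 = True ↔ False = False
p2 ↔ p4 = False ↔ False = True
(p6 ↔ p5) ⊕ (p2 ↔ p4) = False ⊕ True = True
((p6 ↔ p5) ⊕ (p2 ↔ p4)) ⊕ p4 = True ⊕ False = True
p3 ⊕ p2 = True ⊕ False = True
¬(p3 ⊕ p2) = ¬True = False
p3 ⊕ p4 = True ⊕ False = True
¬(p3 ⊕ p4) = ¬True = False
¬(p3 ⊕ p4) ↔ p1 = False ↔ True = False
¬(p3 ⊕ p2) → (¬(p3 ⊕ p4) ↔ p1) = False → False = True
p6 ↔ (¬(p3 ⊕ p2) → (¬(p3 ⊕ p4) ↔ p1)) = True ↔ True = True
(((p6 ↔ p5) ⊕ (p2 ↔ p4)) ⊕ p4) ↔ (p6 ↔ (¬(p3 ⊕ p2) → (¬(p3 ⊕ p4) ↔ p1))) = True ↔ True = True
(p2 ↔ (p4 ↔ p1)) ↔ ((((p6 ↔ p5) ⊕ (p2 ↔ p4)) ⊕ p4) ↔ (p6 ↔ (¬(p3 ⊕ p2) → (¬(p3 ⊕ p4) ↔ p1)))) = True ↔ True = True

True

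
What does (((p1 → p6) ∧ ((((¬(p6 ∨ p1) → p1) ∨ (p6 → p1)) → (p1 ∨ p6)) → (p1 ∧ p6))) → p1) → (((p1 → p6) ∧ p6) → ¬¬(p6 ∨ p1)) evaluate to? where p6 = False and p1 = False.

Substituting p6=False, p1=False:
p1 → p6 = False → False = True
p6 ∨ p1 = False ∨ False = False
¬(p6 ∨ p1) = ¬False = True
¬(p6 ∨ p1) → p1 = True → False = False
p6 → p1 = False → False = True
(¬(p6 ∨ p1) → p1) ∨ (p6 → p1) = False ∨ True = True
p1 ∨ p6 = False ∨ False = False
((¬(p6 ∨ p1) → p1) ∨ (p6 → p1)) → (p1 ∨ p6) = True → False = False
p1 ∧ p6 = False ∧ False = False
(((¬(p6 ∨ p1) → p1) ∨ (p6 → p1)) → (p1 ∨ p6)) → (p1 ∧ p6) = False → False = True
(p1 → p6) ∧ ((((¬(p6 ∨ p1) → p1) ∨ (p6 → p1)) → (p1 ∨ p6)) → (p1 ∧ p6)) = True ∧ True = True
((p1 → p6) ∧ ((((¬(p6 ∨ p1) → p1) ∨ (p6 → p1)) → (p1 ∨ p6)) → (p1 ∧ p6))) → p1 = True → False = False
p1 → p6 = False → False = True
(p1 → p6) ∧ p6 = True ∧ False = False
p6 ∨ p1 = False ∨ False = False
¬(p6 ∨ p1) = ¬False = True
¬¬(p6 ∨ p1) = ¬True = False
((p1 → p6) ∧ p6) → ¬¬(p6 ∨ p1) = False → False = True
(((p1 → p6) ∧ ((((¬(p6 ∨ p1) → p1) ∨ (p6 → p1)) → (p1 ∨ p6)) → (p1 ∧ p6))) → p1) → (((p1 → p6) ∧ p6) → ¬¬(p6 ∨ p1)) = False → True = True

True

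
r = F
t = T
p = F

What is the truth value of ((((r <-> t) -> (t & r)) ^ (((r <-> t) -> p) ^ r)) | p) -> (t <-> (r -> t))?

T

Substituting r=F, t=T, p=F:
r <-> t = F <-> T = F
t & r = T & F = F
(r <-> t) -> (t & r) = F -> F = T
r <-> t = F <-> T = F
(r <-> t) -> p = F -> F = T
((r <-> t) -> p) ^ r = T ^ F = T
((r <-> t) -> (t & r)) ^ (((r <-> t) -> p) ^ r) = T ^ T = F
(((r <-> t) -> (t & r)) ^ (((r <-> t) -> p) ^ r)) | p = F | F = F
r -> t = F -> T = T
t <-> (r -> t) = T <-> T = T
((((r <-> t) -> (t & r)) ^ (((r <-> t) -> p) ^ r)) | p) -> (t <-> (r -> t)) = F -> T = T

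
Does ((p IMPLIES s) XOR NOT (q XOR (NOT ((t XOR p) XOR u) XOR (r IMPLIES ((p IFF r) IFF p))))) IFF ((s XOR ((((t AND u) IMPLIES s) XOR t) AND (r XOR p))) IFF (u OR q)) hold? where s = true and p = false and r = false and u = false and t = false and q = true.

true

p IMPLIES s = false IMPLIES true = true
t XOR p = false XOR false = false
(t XOR p) XOR u = false XOR false = false
NOT ((t XOR p) XOR u) = NOT false = true
p IFF r = false IFF false = true
(p IFF r) IFF p = true IFF false = false
r IMPLIES ((p IFF r) IFF p) = false IMPLIES false = true
NOT ((t XOR p) XOR u) XOR (r IMPLIES ((p IFF r) IFF p)) = true XOR true = false
q XOR (NOT ((t XOR p) XOR u) XOR (r IMPLIES ((p IFF r) IFF p))) = true XOR false = true
NOT (q XOR (NOT ((t XOR p) XOR u) XOR (r IMPLIES ((p IFF r) IFF p)))) = NOT true = false
(p IMPLIES s) XOR NOT (q XOR (NOT ((t XOR p) XOR u) XOR (r IMPLIES ((p IFF r) IFF p)))) = true XOR false = true
t AND u = false AND false = false
(t AND u) IMPLIES s = false IMPLIES true = true
((t AND u) IMPLIES s) XOR t = true XOR false = true
r XOR p = false XOR false = false
(((t AND u) IMPLIES s) XOR t) AND (r XOR p) = true AND false = false
s XOR ((((t AND u) IMPLIES s) XOR t) AND (r XOR p)) = true XOR false = true
u OR q = false OR true = true
(s XOR ((((t AND u) IMPLIES s) XOR t) AND (r XOR p))) IFF (u OR q) = true IFF true = true
((p IMPLIES s) XOR NOT (q XOR (NOT ((t XOR p) XOR u) XOR (r IMPLIES ((p IFF r) IFF p))))) IFF ((s XOR ((((t AND u) IMPLIES s) XOR t) AND (r XOR p))) IFF (u OR q)) = true IFF true = true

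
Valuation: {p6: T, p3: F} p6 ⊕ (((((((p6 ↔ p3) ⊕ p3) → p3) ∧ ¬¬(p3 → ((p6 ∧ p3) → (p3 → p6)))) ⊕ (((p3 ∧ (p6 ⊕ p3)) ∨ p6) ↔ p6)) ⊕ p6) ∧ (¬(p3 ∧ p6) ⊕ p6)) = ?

T

p6 ↔ p3 = T ↔ F = F
(p6 ↔ p3) ⊕ p3 = F ⊕ F = F
((p6 ↔ p3) ⊕ p3) → p3 = F → F = T
p6 ∧ p3 = T ∧ F = F
p3 → p6 = F → T = T
(p6 ∧ p3) → (p3 → p6) = F → T = T
p3 → ((p6 ∧ p3) → (p3 → p6)) = F → T = T
¬(p3 → ((p6 ∧ p3) → (p3 → p6))) = ¬T = F
¬¬(p3 → ((p6 ∧ p3) → (p3 → p6))) = ¬F = T
(((p6 ↔ p3) ⊕ p3) → p3) ∧ ¬¬(p3 → ((p6 ∧ p3) → (p3 → p6))) = T ∧ T = T
p6 ⊕ p3 = T ⊕ F = T
p3 ∧ (p6 ⊕ p3) = F ∧ T = F
(p3 ∧ (p6 ⊕ p3)) ∨ p6 = F ∨ T = T
((p3 ∧ (p6 ⊕ p3)) ∨ p6) ↔ p6 = T ↔ T = T
((((p6 ↔ p3) ⊕ p3) → p3) ∧ ¬¬(p3 → ((p6 ∧ p3) → (p3 → p6)))) ⊕ (((p3 ∧ (p6 ⊕ p3)) ∨ p6) ↔ p6) = T ⊕ T = F
(((((p6 ↔ p3) ⊕ p3) → p3) ∧ ¬¬(p3 → ((p6 ∧ p3) → (p3 → p6)))) ⊕ (((p3 ∧ (p6 ⊕ p3)) ∨ p6) ↔ p6)) ⊕ p6 = F ⊕ T = T
p3 ∧ p6 = F ∧ T = F
¬(p3 ∧ p6) = ¬F = T
¬(p3 ∧ p6) ⊕ p6 = T ⊕ T = F
((((((p6 ↔ p3) ⊕ p3) → p3) ∧ ¬¬(p3 → ((p6 ∧ p3) → (p3 → p6)))) ⊕ (((p3 ∧ (p6 ⊕ p3)) ∨ p6) ↔ p6)) ⊕ p6) ∧ (¬(p3 ∧ p6) ⊕ p6) = T ∧ F = F
p6 ⊕ (((((((p6 ↔ p3) ⊕ p3) → p3) ∧ ¬¬(p3 → ((p6 ∧ p3) → (p3 → p6)))) ⊕ (((p3 ∧ (p6 ⊕ p3)) ∨ p6) ↔ p6)) ⊕ p6) ∧ (¬(p3 ∧ p6) ⊕ p6)) = T ⊕ F = T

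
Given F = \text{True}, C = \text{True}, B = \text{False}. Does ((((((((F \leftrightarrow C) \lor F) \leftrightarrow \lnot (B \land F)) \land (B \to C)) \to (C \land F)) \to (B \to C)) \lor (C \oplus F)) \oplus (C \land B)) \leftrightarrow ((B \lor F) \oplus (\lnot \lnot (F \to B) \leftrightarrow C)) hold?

\text{True}

F \leftrightarrow C = \text{True} \leftrightarrow \text{True} = \text{True}
(F \leftrightarrow C) \lor F = \text{True} \lor \text{True} = \text{True}
B \land F = \text{False} \land \text{True} = \text{False}
\lnot (B \land F) = \lnot \text{False} = \text{True}
((F \leftrightarrow C) \lor F) \leftrightarrow \lnot (B \land F) = \text{True} \leftrightarrow \text{True} = \text{True}
B \to C = \text{False} \to \text{True} = \text{True}
(((F \leftrightarrow C) \lor F) \leftrightarrow \lnot (B \land F)) \land (B \to C) = \text{True} \land \text{True} = \text{True}
C \land F = \text{True} \land \text{True} = \text{True}
((((F \leftrightarrow C) \lor F) \leftrightarrow \lnot (B \land F)) \land (B \to C)) \to (C \land F) = \text{True} \to \text{True} = \text{True}
B \to C = \text{False} \to \text{True} = \text{True}
(((((F \leftrightarrow C) \lor F) \leftrightarrow \lnot (B \land F)) \land (B \to C)) \to (C \land F)) \to (B \to C) = \text{True} \to \text{True} = \text{True}
C \oplus F = \text{True} \oplus \text{True} = \text{False}
((((((F \leftrightarrow C) \lor F) \leftrightarrow \lnot (B \land F)) \land (B \to C)) \to (C \land F)) \to (B \to C)) \lor (C \oplus F) = \text{True} \lor \text{False} = \text{True}
C \land B = \text{True} \land \text{False} = \text{False}
(((((((F \leftrightarrow C) \lor F) \leftrightarrow \lnot (B \land F)) \land (B \to C)) \to (C \land F)) \to (B \to C)) \lor (C \oplus F)) \oplus (C \land B) = \text{True} \oplus \text{False} = \text{True}
B \lor F = \text{False} \lor \text{True} = \text{True}
F \to B = \text{True} \to \text{False} = \text{False}
\lnot (F \to B) = \lnot \text{False} = \text{True}
\lnot \lnot (F \to B) = \lnot \text{True} = \text{False}
\lnot \lnot (F \to B) \leftrightarrow C = \text{False} \leftrightarrow \text{True} = \text{False}
(B \lor F) \oplus (\lnot \lnot (F \to B) \leftrightarrow C) = \text{True} \oplus \text{False} = \text{True}
((((((((F \leftrightarrow C) \lor F) \leftrightarrow \lnot (B \land F)) \land (B \to C)) \to (C \land F)) \to (B \to C)) \lor (C \oplus F)) \oplus (C \land B)) \leftrightarrow ((B \lor F) \oplus (\lnot \lnot (F \to B) \leftrightarrow C)) = \text{True} \leftrightarrow \text{True} = \text{True}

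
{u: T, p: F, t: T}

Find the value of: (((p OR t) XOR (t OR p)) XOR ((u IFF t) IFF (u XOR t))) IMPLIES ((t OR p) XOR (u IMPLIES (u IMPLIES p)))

T

Substituting u=T, p=F, t=T:
p OR t = F OR T = T
t OR p = T OR F = T
(p OR t) XOR (t OR p) = T XOR T = F
u IFF t = T IFF T = T
u XOR t = T XOR T = F
(u IFF t) IFF (u XOR t) = T IFF F = F
((p OR t) XOR (t OR p)) XOR ((u IFF t) IFF (u XOR t)) = F XOR F = F
t OR p = T OR F = T
u IMPLIES p = T IMPLIES F = F
u IMPLIES (u IMPLIES p) = T IMPLIES F = F
(t OR p) XOR (u IMPLIES (u IMPLIES p)) = T XOR F = T
(((p OR t) XOR (t OR p)) XOR ((u IFF t) IFF (u XOR t))) IMPLIES ((t OR p) XOR (u IMPLIES (u IMPLIES p))) = F IMPLIES T = T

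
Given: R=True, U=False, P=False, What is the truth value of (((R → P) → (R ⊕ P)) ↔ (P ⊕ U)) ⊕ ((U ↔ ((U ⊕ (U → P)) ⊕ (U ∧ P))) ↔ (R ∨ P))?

False

R → P = True → False = False
R ⊕ P = True ⊕ False = True
(R → P) → (R ⊕ P) = False → True = True
P ⊕ U = False ⊕ False = False
((R → P) → (R ⊕ P)) ↔ (P ⊕ U) = True ↔ False = False
U → P = False → False = True
U ⊕ (U → P) = False ⊕ True = True
U ∧ P = False ∧ False = False
(U ⊕ (U → P)) ⊕ (U ∧ P) = True ⊕ False = True
U ↔ ((U ⊕ (U → P)) ⊕ (U ∧ P)) = False ↔ True = False
R ∨ P = True ∨ False = True
(U ↔ ((U ⊕ (U → P)) ⊕ (U ∧ P))) ↔ (R ∨ P) = False ↔ True = False
(((R → P) → (R ⊕ P)) ↔ (P ⊕ U)) ⊕ ((U ↔ ((U ⊕ (U → P)) ⊕ (U ∧ P))) ↔ (R ∨ P)) = False ⊕ False = False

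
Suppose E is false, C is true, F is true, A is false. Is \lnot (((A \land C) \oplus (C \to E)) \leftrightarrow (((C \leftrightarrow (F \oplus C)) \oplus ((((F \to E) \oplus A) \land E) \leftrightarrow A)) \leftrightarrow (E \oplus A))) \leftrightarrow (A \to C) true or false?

\text{False}

A \land C = \text{False} \land \text{True} = \text{False}
C \to E = \text{True} \to \text{False} = \text{False}
(A \land C) \oplus (C \to E) = \text{False} \oplus \text{False} = \text{False}
F \oplus C = \text{True} \oplus \text{True} = \text{False}
C \leftrightarrow (F \oplus C) = \text{True} \leftrightarrow \text{False} = \text{False}
F \to E = \text{True} \to \text{False} = \text{False}
(F \to E) \oplus A = \text{False} \oplus \text{False} = \text{False}
((F \to E) \oplus A) \land E = \text{False} \land \text{False} = \text{False}
(((F \to E) \oplus A) \land E) \leftrightarrow A = \text{False} \leftrightarrow \text{False} = \text{True}
(C \leftrightarrow (F \oplus C)) \oplus ((((F \to E) \oplus A) \land E) \leftrightarrow A) = \text{False} \oplus \text{True} = \text{True}
E \oplus A = \text{False} \oplus \text{False} = \text{False}
((C \leftrightarrow (F \oplus C)) \oplus ((((F \to E) \oplus A) \land E) \leftrightarrow A)) \leftrightarrow (E \oplus A) = \text{True} \leftrightarrow \text{False} = \text{False}
((A \land C) \oplus (C \to E)) \leftrightarrow (((C \leftrightarrow (F \oplus C)) \oplus ((((F \to E) \oplus A) \land E) \leftrightarrow A)) \leftrightarrow (E \oplus A)) = \text{False} \leftrightarrow \text{False} = \text{True}
\lnot (((A \land C) \oplus (C \to E)) \leftrightarrow (((C \leftrightarrow (F \oplus C)) \oplus ((((F \to E) \oplus A) \land E) \leftrightarrow A)) \leftrightarrow (E \oplus A))) = \lnot \text{True} = \text{False}
A \to C = \text{False} \to \text{True} = \text{True}
\lnot (((A \land C) \oplus (C \to E)) \leftrightarrow (((C \leftrightarrow (F \oplus C)) \oplus ((((F \to E) \oplus A) \land E) \leftrightarrow A)) \leftrightarrow (E \oplus A))) \leftrightarrow (A \to C) = \text{False} \leftrightarrow \text{True} = \text{False}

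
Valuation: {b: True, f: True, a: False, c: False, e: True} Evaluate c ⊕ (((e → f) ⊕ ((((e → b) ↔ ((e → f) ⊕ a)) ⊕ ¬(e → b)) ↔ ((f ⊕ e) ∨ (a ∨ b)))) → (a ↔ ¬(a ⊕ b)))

e → f = True → True = True
e → b = True → True = True
e → f = True → True = True
(e → f) ⊕ a = True ⊕ False = True
(e → b) ↔ ((e → f) ⊕ a) = True ↔ True = True
e → b = True → True = True
¬(e → b) = ¬True = False
((e → b) ↔ ((e → f) ⊕ a)) ⊕ ¬(e → b) = True ⊕ False = True
f ⊕ e = True ⊕ True = False
a ∨ b = False ∨ True = True
(f ⊕ e) ∨ (a ∨ b) = False ∨ True = True
(((e → b) ↔ ((e → f) ⊕ a)) ⊕ ¬(e → b)) ↔ ((f ⊕ e) ∨ (a ∨ b)) = True ↔ True = True
(e → f) ⊕ ((((e → b) ↔ ((e → f) ⊕ a)) ⊕ ¬(e → b)) ↔ ((f ⊕ e) ∨ (a ∨ b))) = True ⊕ True = False
a ⊕ b = False ⊕ True = True
¬(a ⊕ b) = ¬True = False
a ↔ ¬(a ⊕ b) = False ↔ False = True
((e → f) ⊕ ((((e → b) ↔ ((e → f) ⊕ a)) ⊕ ¬(e → b)) ↔ ((f ⊕ e) ∨ (a ∨ b)))) → (a ↔ ¬(a ⊕ b)) = False → True = True
c ⊕ (((e → f) ⊕ ((((e → b) ↔ ((e → f) ⊕ a)) ⊕ ¬(e → b)) ↔ ((f ⊕ e) ∨ (a ∨ b)))) → (a ↔ ¬(a ⊕ b))) = False ⊕ True = True

True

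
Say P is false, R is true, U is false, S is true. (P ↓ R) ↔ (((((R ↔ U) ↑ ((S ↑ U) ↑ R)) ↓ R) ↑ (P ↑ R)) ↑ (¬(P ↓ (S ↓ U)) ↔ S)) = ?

P ↓ R = F ↓ T = F
R ↔ U = T ↔ F = F
S ↑ U = T ↑ F = T
(S ↑ U) ↑ R = T ↑ T = F
(R ↔ U) ↑ ((S ↑ U) ↑ R) = F ↑ F = T
((R ↔ U) ↑ ((S ↑ U) ↑ R)) ↓ R = T ↓ T = F
P ↑ R = F ↑ T = T
(((R ↔ U) ↑ ((S ↑ U) ↑ R)) ↓ R) ↑ (P ↑ R) = F ↑ T = T
S ↓ U = T ↓ F = F
P ↓ (S ↓ U) = F ↓ F = T
¬(P ↓ (S ↓ U)) = ¬T = F
¬(P ↓ (S ↓ U)) ↔ S = F ↔ T = F
((((R ↔ U) ↑ ((S ↑ U) ↑ R)) ↓ R) ↑ (P ↑ R)) ↑ (¬(P ↓ (S ↓ U)) ↔ S) = T ↑ F = T
(P ↓ R) ↔ (((((R ↔ U) ↑ ((S ↑ U) ↑ R)) ↓ R) ↑ (P ↑ R)) ↑ (¬(P ↓ (S ↓ U)) ↔ S)) = F ↔ T = F

F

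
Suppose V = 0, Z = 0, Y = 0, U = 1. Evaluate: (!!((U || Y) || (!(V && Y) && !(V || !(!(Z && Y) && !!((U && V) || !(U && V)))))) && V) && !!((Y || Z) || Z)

0

Substituting V=0, Z=0, Y=0, U=1:
U || Y = 1 || 0 = 1
V && Y = 0 && 0 = 0
!(V && Y) = !0 = 1
Z && Y = 0 && 0 = 0
!(Z && Y) = !0 = 1
U && V = 1 && 0 = 0
U && V = 1 && 0 = 0
!(U && V) = !0 = 1
(U && V) || !(U && V) = 0 || 1 = 1
!((U && V) || !(U && V)) = !1 = 0
!!((U && V) || !(U && V)) = !0 = 1
!(Z && Y) && !!((U && V) || !(U && V)) = 1 && 1 = 1
!(!(Z && Y) && !!((U && V) || !(U && V))) = !1 = 0
V || !(!(Z && Y) && !!((U && V) || !(U && V))) = 0 || 0 = 0
!(V || !(!(Z && Y) && !!((U && V) || !(U && V)))) = !0 = 1
!(V && Y) && !(V || !(!(Z && Y) && !!((U && V) || !(U && V)))) = 1 && 1 = 1
(U || Y) || (!(V && Y) && !(V || !(!(Z && Y) && !!((U && V) || !(U && V))))) = 1 || 1 = 1
!((U || Y) || (!(V && Y) && !(V || !(!(Z && Y) && !!((U && V) || !(U && V)))))) = !1 = 0
!!((U || Y) || (!(V && Y) && !(V || !(!(Z && Y) && !!((U && V) || !(U && V)))))) = !0 = 1
!!((U || Y) || (!(V && Y) && !(V || !(!(Z && Y) && !!((U && V) || !(U && V)))))) && V = 1 && 0 = 0
Y || Z = 0 || 0 = 0
(Y || Z) || Z = 0 || 0 = 0
!((Y || Z) || Z) = !0 = 1
!!((Y || Z) || Z) = !1 = 0
(!!((U || Y) || (!(V && Y) && !(V || !(!(Z && Y) && !!((U && V) || !(U && V)))))) && V) && !!((Y || Z) || Z) = 0 && 0 = 0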